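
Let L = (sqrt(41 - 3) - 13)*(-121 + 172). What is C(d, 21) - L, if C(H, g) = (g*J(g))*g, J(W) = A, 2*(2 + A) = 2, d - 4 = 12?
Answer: 222 - 51*sqrt(38) ≈ -92.385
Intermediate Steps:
d = 16 (d = 4 + 12 = 16)
A = -1 (A = -2 + (1/2)*2 = -2 + 1 = -1)
J(W) = -1
C(H, g) = -g**2 (C(H, g) = (g*(-1))*g = (-g)*g = -g**2)
L = -663 + 51*sqrt(38) (L = (sqrt(38) - 13)*51 = (-13 + sqrt(38))*51 = -663 + 51*sqrt(38) ≈ -348.61)
C(d, 21) - L = -1*21**2 - (-663 + 51*sqrt(38)) = -1*441 + (663 - 51*sqrt(38)) = -441 + (663 - 51*sqrt(38)) = 222 - 51*sqrt(38)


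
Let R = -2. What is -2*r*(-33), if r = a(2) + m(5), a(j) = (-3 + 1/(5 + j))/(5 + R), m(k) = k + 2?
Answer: 2794/7 ≈ 399.14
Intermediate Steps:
m(k) = 2 + k
a(j) = -1 + 1/(3*(5 + j)) (a(j) = (-3 + 1/(5 + j))/(5 - 2) = (-3 + 1/(5 + j))/3 = (-3 + 1/(5 + j))*(⅓) = -1 + 1/(3*(5 + j)))
r = 127/21 (r = (-14/3 - 1*2)/(5 + 2) + (2 + 5) = (-14/3 - 2)/7 + 7 = (⅐)*(-20/3) + 7 = -20/21 + 7 = 127/21 ≈ 6.0476)
-2*r*(-33) = -2*127/21*(-33) = -254/21*(-33) = 2794/7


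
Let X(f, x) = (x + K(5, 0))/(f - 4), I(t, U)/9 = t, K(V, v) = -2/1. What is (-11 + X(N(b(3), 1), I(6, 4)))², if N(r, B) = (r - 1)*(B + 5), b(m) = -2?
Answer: 21609/121 ≈ 178.59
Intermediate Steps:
K(V, v) = -2 (K(V, v) = -2*1 = -2)
I(t, U) = 9*t
N(r, B) = (-1 + r)*(5 + B)
X(f, x) = (-2 + x)/(-4 + f) (X(f, x) = (x - 2)/(f - 4) = (-2 + x)/(-4 + f))
(-11 + X(N(b(3), 1), I(6, 4)))² = (-11 + (-2 + 9*6)/(-4 + (-5 - 1*1 + 5*(-2) + 1*(-2))))² = (-11 + (-2 + 54)/(-4 + (-5 - 1 - 10 - 2)))² = (-11 + 52/(-4 - 18))² = (-11 + 52/(-22))² = (-11 - 1/22*52)² = (-11 - 26/11)² = (-147/11)² = 21609/121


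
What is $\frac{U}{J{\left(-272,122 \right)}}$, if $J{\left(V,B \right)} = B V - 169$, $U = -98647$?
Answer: $\frac{98647}{33353} \approx 2.9577$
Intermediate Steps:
$J{\left(V,B \right)} = -169 + B V$
$\frac{U}{J{\left(-272,122 \right)}} = - \frac{98647}{-169 + 122 \left(-272\right)} = - \frac{98647}{-169 - 33184} = - \frac{98647}{-33353} = \left(-98647\right) \left(- \frac{1}{33353}\right) = \frac{98647}{33353}$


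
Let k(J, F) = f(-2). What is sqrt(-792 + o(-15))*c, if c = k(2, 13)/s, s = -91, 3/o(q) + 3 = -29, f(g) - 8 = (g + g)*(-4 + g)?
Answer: -4*I*sqrt(50694)/91 ≈ -9.8969*I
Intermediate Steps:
f(g) = 8 + 2*g*(-4 + g) (f(g) = 8 + (g + g)*(-4 + g) = 8 + (2*g)*(-4 + g) = 8 + 2*g*(-4 + g))
k(J, F) = 32 (k(J, F) = 8 - 8*(-2) + 2*(-2)**2 = 8 + 16 + 2*4 = 8 + 16 + 8 = 32)
o(q) = -3/32 (o(q) = 3/(-3 - 29) = 3/(-32) = 3*(-1/32) = -3/32)
c = -32/91 (c = 32/(-91) = 32*(-1/91) = -32/91 ≈ -0.35165)
sqrt(-792 + o(-15))*c = sqrt(-792 - 3/32)*(-32/91) = sqrt(-25347/32)*(-32/91) = (I*sqrt(50694)/8)*(-32/91) = -4*I*sqrt(50694)/91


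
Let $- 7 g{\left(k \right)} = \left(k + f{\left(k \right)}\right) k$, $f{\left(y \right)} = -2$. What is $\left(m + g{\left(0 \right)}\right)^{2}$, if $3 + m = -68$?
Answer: $5041$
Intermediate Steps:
$m = -71$ ($m = -3 - 68 = -71$)
$g{\left(k \right)} = - \frac{k \left(-2 + k\right)}{7}$ ($g{\left(k \right)} = - \frac{\left(k - 2\right) k}{7} = - \frac{\left(-2 + k\right) k}{7} = - \frac{k \left(-2 + k\right)}{7}$)
$\left(m + g{\left(0 \right)}\right)^{2} = \left(-71 + \frac{1}{7} \cdot 0 \left(2 - 0\right)\right)^{2} = \left(-71 + \frac{1}{7} \cdot 0 \left(2 + 0\right)\right)^{2} = \left(-71 + \frac{1}{7} \cdot 0 \cdot 2\right)^{2} = \left(-71 + 0\right)^{2} = \left(-71\right)^{2} = 5041$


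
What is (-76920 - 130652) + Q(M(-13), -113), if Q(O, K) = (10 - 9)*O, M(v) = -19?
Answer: -207591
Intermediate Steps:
Q(O, K) = O (Q(O, K) = 1*O = O)
(-76920 - 130652) + Q(M(-13), -113) = (-76920 - 130652) - 19 = -207572 - 19 = -207591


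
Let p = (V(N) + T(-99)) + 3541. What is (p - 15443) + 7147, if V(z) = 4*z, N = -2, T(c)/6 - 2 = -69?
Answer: -5165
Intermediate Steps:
T(c) = -402 (T(c) = 12 + 6*(-69) = 12 - 414 = -402)
p = 3131 (p = (4*(-2) - 402) + 3541 = (-8 - 402) + 3541 = -410 + 3541 = 3131)
(p - 15443) + 7147 = (3131 - 15443) + 7147 = -12312 + 7147 = -5165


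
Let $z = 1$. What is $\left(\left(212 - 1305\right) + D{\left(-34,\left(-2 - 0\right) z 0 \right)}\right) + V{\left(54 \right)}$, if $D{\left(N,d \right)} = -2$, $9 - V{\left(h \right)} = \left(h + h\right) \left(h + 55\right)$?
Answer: $-12858$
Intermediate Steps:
$V{\left(h \right)} = 9 - 2 h \left(55 + h\right)$ ($V{\left(h \right)} = 9 - \left(h + h\right) \left(h + 55\right) = 9 - 2 h \left(55 + h\right)$)
$\left(\left(212 - 1305\right) + D{\left(-34,\left(-2 - 0\right) z 0 \right)}\right) + V{\left(54 \right)} = \left(\left(212 - 1305\right) - 2\right) - \left(5931 + 5832\right) = \left(-1093 - 2\right) - 11763 = -1095 - 11763 = -12858$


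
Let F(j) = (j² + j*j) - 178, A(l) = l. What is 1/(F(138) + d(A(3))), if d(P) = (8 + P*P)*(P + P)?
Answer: 1/38012 ≈ 2.6307e-5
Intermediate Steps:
d(P) = 2*P*(8 + P²) (d(P) = (8 + P²)*(2*P) = 2*P*(8 + P²))
F(j) = -178 + 2*j² (F(j) = (j² + j²) - 178 = 2*j² - 178 = -178 + 2*j²)
1/(F(138) + d(A(3))) = 1/((-178 + 2*138²) + 2*3*(8 + 3²)) = 1/((-178 + 2*19044) + 2*3*(8 + 9)) = 1/((-178 + 38088) + 2*3*17) = 1/(37910 + 102) = 1/38012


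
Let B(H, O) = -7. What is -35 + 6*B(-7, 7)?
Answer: -77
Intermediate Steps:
-35 + 6*B(-7, 7) = -35 + 6*(-7) = -35 - 42 = -77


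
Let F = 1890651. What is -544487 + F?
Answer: 1346164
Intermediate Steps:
-544487 + F = -544487 + 1890651 = 1346164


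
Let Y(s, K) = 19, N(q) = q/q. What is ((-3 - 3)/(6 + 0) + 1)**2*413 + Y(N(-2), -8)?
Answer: 19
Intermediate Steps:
N(q) = 1
((-3 - 3)/(6 + 0) + 1)**2*413 + Y(N(-2), -8) = ((-3 - 3)/(6 + 0) + 1)**2*413 + 19 = (-6/6 + 1)**2*413 + 19 = (-6*1/6 + 1)**2*413 + 19 = (-1 + 1)**2*413 + 19 = 0**2*413 + 19 = 0*413 + 19 = 0 + 19 = 19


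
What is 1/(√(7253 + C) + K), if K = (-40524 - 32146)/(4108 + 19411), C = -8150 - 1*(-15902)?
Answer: 341825146/1658927040581 + 553143361*√15005/8294635202905 ≈ 0.0083749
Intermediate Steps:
C = 7752 (C = -8150 + 15902 = 7752)
K = -72670/23519 ≈ -3.0898
1/(√(7253 + C) + K) = 1/(√(7253 + 7752) - 72670/23519) = 1/(√15005 - 72670/23519) = 1/(-72670/23519 + √15005)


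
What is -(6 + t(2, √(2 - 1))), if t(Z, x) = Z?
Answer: -8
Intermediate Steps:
-(6 + t(2, √(2 - 1))) = -(6 + 2) = -1*8 = -8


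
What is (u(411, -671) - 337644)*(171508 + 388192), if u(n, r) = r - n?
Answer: -189584942200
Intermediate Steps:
(u(411, -671) - 337644)*(171508 + 388192) = ((-671 - 1*411) - 337644)*(171508 + 388192) = ((-671 - 411) - 337644)*559700 = (-1082 - 337644)*559700 = -338726*559700 = -189584942200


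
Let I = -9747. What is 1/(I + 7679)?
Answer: -1/2068 ≈ -0.00048356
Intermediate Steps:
1/(I + 7679) = 1/(-9747 + 7679) = 1/(-2068) = -1/2068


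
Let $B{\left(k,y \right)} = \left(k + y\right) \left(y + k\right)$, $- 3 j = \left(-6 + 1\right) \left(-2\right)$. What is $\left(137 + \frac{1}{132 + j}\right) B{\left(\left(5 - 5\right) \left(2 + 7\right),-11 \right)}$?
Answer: $\frac{6399085}{386} \approx 16578.0$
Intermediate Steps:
$j = - \frac{10}{3}$ ($j = - \frac{\left(-6 + 1\right) \left(-2\right)}{3} = - \frac{\left(-5\right) \left(-2\right)}{3} = \left(- \frac{1}{3}\right) 10 = - \frac{10}{3} \approx -3.3333$)
$B{\left(k,y \right)} = \left(k + y\right)^{2}$ ($B{\left(k,y \right)} = \left(k + y\right) \left(k + y\right) = \left(k + y\right)^{2}$)
$\left(137 + \frac{1}{132 + j}\right) B{\left(\left(5 - 5\right) \left(2 + 7\right),-11 \right)} = \left(137 + \frac{1}{132 - \frac{10}{3}}\right) \left(\left(5 - 5\right) \left(2 + 7\right) - 11\right)^{2} = \left(137 + \frac{1}{\frac{386}{3}}\right) \left(0 \cdot 9 - 11\right)^{2} = \left(137 + \frac{3}{386}\right) \left(0 - 11\right)^{2} = \frac{52885 \left(-11\right)^{2}}{386} = \frac{52885}{386} \cdot 121 = \frac{6399085}{386}$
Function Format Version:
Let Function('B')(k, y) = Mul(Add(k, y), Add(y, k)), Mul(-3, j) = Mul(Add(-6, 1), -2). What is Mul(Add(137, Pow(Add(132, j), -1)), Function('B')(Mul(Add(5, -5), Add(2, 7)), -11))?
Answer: Rational(6399085, 386) ≈ 16578.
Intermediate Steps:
j = Rational(-10, 3) (j = Mul(Rational(-1, 3), Mul(Add(-6, 1), -2)) = Mul(Rational(-1, 3), Mul(-5, -2)) = Mul(Rational(-1, 3), 10) = Rational(-10, 3) ≈ -3.3333)
Function('B')(k, y) = Pow(Add(k, y), 2) (Function('B')(k, y) = Mul(Add(k, y), Add(k, y)) = Pow(Add(k, y), 2))
Mul(Add(137, Pow(Add(132, j), -1)), Function('B')(Mul(Add(5, -5), Add(2, 7)), -11)) = Mul(Add(137, Pow(Add(132, Rational(-10, 3)), -1)), Pow(Add(Mul(Add(5, -5), Add(2, 7)), -11), 2)) = Mul(Add(137, Pow(Rational(386, 3), -1)), Pow(Add(Mul(0, 9), -11), 2)) = Mul(Add(137, Rational(3, 386)), Pow(Add(0, -11), 2)) = Mul(Rational(52885, 386), Pow(-11, 2)) = Mul(Rational(52885, 386), 121) = Rational(6399085, 386)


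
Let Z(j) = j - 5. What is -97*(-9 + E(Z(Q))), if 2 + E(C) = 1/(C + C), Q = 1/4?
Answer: 20467/19 ≈ 1077.2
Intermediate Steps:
Q = ¼ ≈ 0.25000
Z(j) = -5 + j
E(C) = -2 + 1/(2*C) (E(C) = -2 + 1/(C + C) = -2 + 1/(2*C))
-97*(-9 + E(Z(Q))) = -97*(-9 + (-2 + 1/(2*(-5 + ¼)))) = -97*(-9 + (-2 + 1/(2*(-19/4)))) = -97*(-9 + (-2 + (½)*(-4/19))) = -97*(-9 + (-2 - 2/19)) = -97*(-9 - 40/19) = -97*(-211/19) = 20467/19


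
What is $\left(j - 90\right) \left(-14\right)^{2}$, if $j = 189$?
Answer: $19404$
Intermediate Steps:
$\left(j - 90\right) \left(-14\right)^{2} = \left(189 - 90\right) \left(-14\right)^{2} = 99 \cdot 196 = 19404$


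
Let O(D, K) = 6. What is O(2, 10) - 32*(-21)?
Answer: 678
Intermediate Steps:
O(2, 10) - 32*(-21) = 6 - 32*(-21) = 6 + 672 = 678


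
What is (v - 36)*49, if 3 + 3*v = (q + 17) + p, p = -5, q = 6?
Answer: -1519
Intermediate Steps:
v = 5 (v = -1 + ((6 + 17) - 5)/3 = -1 + (23 - 5)/3 = -1 + (⅓)*18 = -1 + 6 = 5)
(v - 36)*49 = (5 - 36)*49 = -31*49 = -1519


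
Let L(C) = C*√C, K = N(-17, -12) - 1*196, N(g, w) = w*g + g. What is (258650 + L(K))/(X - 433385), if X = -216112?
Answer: -258650/649497 + 9*I/216499 ≈ -0.39823 + 4.1571e-5*I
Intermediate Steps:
N(g, w) = g + g*w (N(g, w) = g*w + g = g + g*w)
K = -9 (K = -17*(1 - 12) - 1*196 = -17*(-11) - 196 = 187 - 196 = -9)
L(C) = C^(3/2)
(258650 + L(K))/(X - 433385) = (258650 + (-9)^(3/2))/(-216112 - 433385) = (258650 - 27*I)/(-649497) = (258650 - 27*I)*(-1/649497) = -258650/649497 + 9*I/216499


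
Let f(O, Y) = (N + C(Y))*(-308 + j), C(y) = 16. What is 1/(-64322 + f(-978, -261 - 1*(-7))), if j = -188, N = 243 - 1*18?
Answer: -1/183858 ≈ -5.4390e-6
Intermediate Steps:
N = 225 (N = 243 - 18 = 225)
f(O, Y) = -119536 (f(O, Y) = (225 + 16)*(-308 - 188) = 241*(-496) = -119536)
1/(-64322 + f(-978, -261 - 1*(-7))) = 1/(-64322 - 119536) = 1/(-183858) = -1/183858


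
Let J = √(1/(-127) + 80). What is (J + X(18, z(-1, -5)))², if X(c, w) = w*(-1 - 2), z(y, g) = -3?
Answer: (1143 + √1290193)²/16129 ≈ 321.98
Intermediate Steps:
X(c, w) = -3*w (X(c, w) = w*(-3) = -3*w)
J = √1290193/127 (J = √(-1/127 + 80) = √(10159/127) = √1290193/127 ≈ 8.9438)
(J + X(18, z(-1, -5)))² = (√1290193/127 - 3*(-3))² = (√1290193/127 + 9)² = (9 + √1290193/127)²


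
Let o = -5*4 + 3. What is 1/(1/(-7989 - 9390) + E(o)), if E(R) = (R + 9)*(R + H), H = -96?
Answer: 17379/15710615 ≈ 0.0011062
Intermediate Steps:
o = -17 (o = -20 + 3 = -17)
E(R) = (-96 + R)*(9 + R) (E(R) = (R + 9)*(R - 96) = (9 + R)*(-96 + R) = (-96 + R)*(9 + R))
1/(1/(-7989 - 9390) + E(o)) = 1/(1/(-7989 - 9390) + (-864 + (-17)² - 87*(-17))) = 1/(1/(-17379) + (-864 + 289 + 1479)) = 1/(-1/17379 + 904) = 1/(15710615/17379) = 17379/15710615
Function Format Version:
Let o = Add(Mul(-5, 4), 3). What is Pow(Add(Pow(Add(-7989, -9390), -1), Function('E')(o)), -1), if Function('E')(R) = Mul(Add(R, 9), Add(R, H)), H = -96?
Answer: Rational(17379, 15710615) ≈ 0.0011062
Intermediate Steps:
o = -17 (o = Add(-20, 3) = -17)
Function('E')(R) = Mul(Add(-96, R), Add(9, R)) (Function('E')(R) = Mul(Add(R, 9), Add(R, -96)) = Mul(Add(9, R), Add(-96, R)) = Mul(Add(-96, R), Add(9, R)))
Pow(Add(Pow(Add(-7989, -9390), -1), Function('E')(o)), -1) = Pow(Add(Pow(Add(-7989, -9390), -1), Add(-864, Pow(-17, 2), Mul(-87, -17))), -1) = Pow(Add(Pow(-17379, -1), Add(-864, 289, 1479)), -1) = Pow(Add(Rational(-1, 17379), 904), -1) = Pow(Rational(15710615, 17379), -1) = Rational(17379, 15710615)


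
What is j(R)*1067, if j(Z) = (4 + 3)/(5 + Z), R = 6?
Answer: 679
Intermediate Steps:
j(Z) = 7/(5 + Z)
j(R)*1067 = (7/(5 + 6))*1067 = (7/11)*1067 = 679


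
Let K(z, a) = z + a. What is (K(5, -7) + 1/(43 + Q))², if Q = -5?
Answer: 5625/1444 ≈ 3.8954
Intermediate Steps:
K(z, a) = a + z
(K(5, -7) + 1/(43 + Q))² = ((-7 + 5) + 1/(43 - 5))² = (-2 + 1/38)² = (-75/38)² = 5625/1444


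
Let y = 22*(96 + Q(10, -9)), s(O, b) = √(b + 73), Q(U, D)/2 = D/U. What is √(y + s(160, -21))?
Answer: √(51810 + 50*√13)/5 ≈ 45.603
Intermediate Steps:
Q(U, D) = 2*D/U (Q(U, D) = 2*(D/U) = 2*D/U)
s(O, b) = √(73 + b)
y = 10362/5 (y = 22*(96 + 2*(-9)/10) = 22*(96 + 2*(-9)*(⅒)) = 22*(96 - 9/5) = 22*(471/5) = 10362/5 ≈ 2072.4)
√(y + s(160, -21)) = √(10362/5 + √(73 - 21)) = √(10362/5 + √52) = √(10362/5 + 2*√13)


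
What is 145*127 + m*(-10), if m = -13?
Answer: 18545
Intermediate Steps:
145*127 + m*(-10) = 145*127 - 13*(-10) = 18415 + 130 = 18545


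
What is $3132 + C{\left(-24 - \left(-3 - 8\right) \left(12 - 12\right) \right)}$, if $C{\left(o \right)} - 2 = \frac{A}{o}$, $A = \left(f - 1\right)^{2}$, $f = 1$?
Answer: $3134$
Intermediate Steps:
$A = 0$ ($A = \left(1 - 1\right)^{2} = 0^{2} = 0$)
$C{\left(o \right)} = 2$ ($C{\left(o \right)} = 2 + \frac{0}{o} = 2 + 0 = 2$)
$3132 + C{\left(-24 - \left(-3 - 8\right) \left(12 - 12\right) \right)} = 3132 + 2 = 3134$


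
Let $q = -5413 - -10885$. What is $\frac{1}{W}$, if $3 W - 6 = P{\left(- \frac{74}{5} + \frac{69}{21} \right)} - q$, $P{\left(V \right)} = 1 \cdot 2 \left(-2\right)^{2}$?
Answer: $- \frac{3}{5458} \approx -0.00054965$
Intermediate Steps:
$q = 5472$ ($q = -5413 + 10885 = 5472$)
$P{\left(V \right)} = 8$ ($P{\left(V \right)} = 2 \cdot 4 = 8$)
$W = - \frac{5458}{3}$ ($W = 2 + \frac{8 - 5472}{3} = 2 + \frac{1}{3} \left(-5464\right) = 2 - \frac{5464}{3} = - \frac{5458}{3} \approx -1819.3$)
$\frac{1}{W} = \frac{1}{- \frac{5458}{3}} = - \frac{3}{5458}$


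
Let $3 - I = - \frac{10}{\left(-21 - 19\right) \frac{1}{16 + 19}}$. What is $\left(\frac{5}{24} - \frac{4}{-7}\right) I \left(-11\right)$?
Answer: $\frac{33143}{672} \approx 49.32$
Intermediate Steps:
$I = - \frac{23}{4}$ ($I = 3 - - \frac{10}{\left(-21 - 19\right) \frac{1}{16 + 19}} = 3 - - \frac{10}{\left(-40\right) \frac{1}{35}} = 3 - - \frac{10}{- \frac{8}{7}} = 3 - \left(-10\right) \left(- \frac{7}{8}\right) = 3 - \frac{35}{4} = - \frac{23}{4} \approx -5.75$)
$\left(\frac{5}{24} - \frac{4}{-7}\right) I \left(-11\right) = \left(\frac{5}{24} - \frac{4}{-7}\right) \left(- \frac{23}{4}\right) \left(-11\right) = \left(5 \cdot \frac{1}{24} - - \frac{4}{7}\right) \left(- \frac{23}{4}\right) \left(-11\right) = \left(\frac{5}{24} + \frac{4}{7}\right) \left(- \frac{23}{4}\right) \left(-11\right) = \frac{131}{168} \left(- \frac{23}{4}\right) \left(-11\right) = \left(- \frac{3013}{672}\right) \left(-11\right) = \frac{33143}{672}$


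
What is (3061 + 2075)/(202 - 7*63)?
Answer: -5136/239 ≈ -21.490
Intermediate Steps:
(3061 + 2075)/(202 - 7*63) = 5136/(202 - 441) = 5136/(-239) = 5136*(-1/239) = -5136/239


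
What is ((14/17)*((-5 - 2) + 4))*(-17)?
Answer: 42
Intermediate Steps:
((14/17)*((-5 - 2) + 4))*(-17) = ((14*(1/17))*(-7 + 4))*(-17) = ((14/17)*(-3))*(-17) = -42/17*(-17) = 42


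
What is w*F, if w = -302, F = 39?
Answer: -11778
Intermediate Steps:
w*F = -302*39 = -11778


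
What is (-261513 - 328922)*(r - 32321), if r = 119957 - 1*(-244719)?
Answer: -196234024425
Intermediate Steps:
r = 364676 (r = 119957 + 244719 = 364676)
(-261513 - 328922)*(r - 32321) = (-261513 - 328922)*(364676 - 32321) = -590435*332355 = -196234024425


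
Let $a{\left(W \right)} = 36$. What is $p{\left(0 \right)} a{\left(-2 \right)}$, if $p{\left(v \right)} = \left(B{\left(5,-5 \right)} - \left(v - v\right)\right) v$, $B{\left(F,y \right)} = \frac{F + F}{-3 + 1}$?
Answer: $0$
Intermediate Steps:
$B{\left(F,y \right)} = - F$ ($B{\left(F,y \right)} = \frac{2 F}{-2} = 2 F \left(- \frac{1}{2}\right) = - F$)
$p{\left(v \right)} = - 5 v$ ($p{\left(v \right)} = \left(\left(-1\right) 5 - \left(v - v\right)\right) v = \left(-5 - 0\right) v = \left(-5 + 0\right) v = - 5 v$)
$p{\left(0 \right)} a{\left(-2 \right)} = \left(-5\right) 0 \cdot 36 = 0 \cdot 36 = 0$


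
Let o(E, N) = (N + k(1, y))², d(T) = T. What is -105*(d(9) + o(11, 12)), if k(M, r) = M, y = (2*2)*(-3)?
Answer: -18690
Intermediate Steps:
y = -12 (y = 4*(-3) = -12)
o(E, N) = (1 + N)² (o(E, N) = (N + 1)² = (1 + N)²)
-105*(d(9) + o(11, 12)) = -105*(9 + (1 + 12)²) = -105*(9 + 13²) = -105*(9 + 169) = -105*178 = -18690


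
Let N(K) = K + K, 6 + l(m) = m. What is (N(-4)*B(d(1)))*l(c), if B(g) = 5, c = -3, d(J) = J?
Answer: 360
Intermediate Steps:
l(m) = -6 + m
N(K) = 2*K
(N(-4)*B(d(1)))*l(c) = ((2*(-4))*5)*(-6 - 3) = -8*5*(-9) = -40*(-9) = 360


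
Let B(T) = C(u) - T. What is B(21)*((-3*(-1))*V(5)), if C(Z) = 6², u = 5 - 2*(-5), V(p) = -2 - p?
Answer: -315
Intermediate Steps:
u = 15 (u = 5 + 10 = 15)
C(Z) = 36
B(T) = 36 - T
B(21)*((-3*(-1))*V(5)) = (36 - 1*21)*((-3*(-1))*(-2 - 1*5)) = (36 - 21)*(3*(-2 - 5)) = 15*(3*(-7)) = 15*(-21) = -315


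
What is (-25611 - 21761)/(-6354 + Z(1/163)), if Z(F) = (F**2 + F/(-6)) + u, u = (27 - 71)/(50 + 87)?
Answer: 1034591121096/138776603897 ≈ 7.4551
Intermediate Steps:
u = -44/137 ≈ -0.32117
Z(F) = -44/137 + F**2 - F/6 (Z(F) = (F**2 + F/(-6)) - 44/137 = (F**2 - F/6) - 44/137 = -44/137 + F**2 - F/6)
(-25611 - 21761)/(-6354 + Z(1/163)) = (-25611 - 21761)/(-6354 + (-44/137 + (1/163)**2 - 1/6/163)) = -47372/(-6354 + (-44/137 + (1/163)**2 - 1/6*1/163)) = -47372/(-6354 + (-44/137 + 1/26569 - 1/978)) = -47372/(-6354 - 7035725/21839718) = -47372/(-138776603897/21839718) = -47372*(-21839718/138776603897) = 1034591121096/138776603897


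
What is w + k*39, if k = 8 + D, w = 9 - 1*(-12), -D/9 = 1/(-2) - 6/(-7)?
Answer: 2907/14 ≈ 207.64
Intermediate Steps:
D = -45/14 (D = -9*(1/(-2) - 6/(-7)) = -9*(1*(-½) - 6*(-⅐)) = -9*(-½ + 6/7) = -9*5/14 = -45/14 ≈ -3.2143)
w = 21 (w = 9 + 12 = 21)
k = 67/14 (k = 8 - 45/14 = 67/14 ≈ 4.7857)
w + k*39 = 21 + (67/14)*39 = 21 + 2613/14 = 2907/14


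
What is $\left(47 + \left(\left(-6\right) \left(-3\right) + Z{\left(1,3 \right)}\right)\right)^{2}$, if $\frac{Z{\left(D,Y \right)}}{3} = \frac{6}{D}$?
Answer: $6889$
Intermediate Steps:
$Z{\left(D,Y \right)} = \frac{18}{D}$ ($Z{\left(D,Y \right)} = 3 \frac{6}{D} = \frac{18}{D}$)
$\left(47 + \left(\left(-6\right) \left(-3\right) + Z{\left(1,3 \right)}\right)\right)^{2} = \left(47 + \left(\left(-6\right) \left(-3\right) + \frac{18}{1}\right)\right)^{2} = \left(47 + \left(18 + 18 \cdot 1\right)\right)^{2} = \left(47 + \left(18 + 18\right)\right)^{2} = \left(47 + 36\right)^{2} = 83^{2} = 6889$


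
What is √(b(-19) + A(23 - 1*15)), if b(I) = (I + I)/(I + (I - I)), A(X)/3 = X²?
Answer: √194 ≈ 13.928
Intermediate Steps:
A(X) = 3*X²
b(I) = 2 (b(I) = (2*I)/(I + 0) = (2*I)/I = 2)
√(b(-19) + A(23 - 1*15)) = √(2 + 3*(23 - 1*15)²) = √(2 + 3*(23 - 15)²) = √(2 + 3*8²) = √(2 + 3*64) = √(2 + 192) = √194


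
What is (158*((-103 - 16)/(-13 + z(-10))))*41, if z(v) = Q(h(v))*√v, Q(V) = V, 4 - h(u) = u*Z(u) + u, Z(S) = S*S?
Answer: 770882/790933 + 4625292*I*√10/60841 ≈ 0.97465 + 240.4*I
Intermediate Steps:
Z(S) = S²
h(u) = 4 - u - u³ (h(u) = 4 - (u*u² + u) = 4 - (u³ + u) = 4 - (u + u³) = 4 + (-u - u³) = 4 - u - u³)
z(v) = √v*(4 - v - v³) (z(v) = (4 - v - v³)*√v = √v*(4 - v - v³))
(158*((-103 - 16)/(-13 + z(-10))))*41 = (158*((-103 - 16)/(-13 + √(-10)*(4 - 1*(-10) - 1*(-10)³))))*41 = (158*(-119/(-13 + (I*√10)*(4 + 10 - 1*(-1000)))))*41 = (158*(-119/(-13 + (I*√10)*(4 + 10 + 1000))))*41 = (158*(-119/(-13 + (I*√10)*1014)))*41 = (158*(-119/(-13 + 1014*I*√10)))*41 = -18802/(-13 + 1014*I*√10)*41 = -770882/(-13 + 1014*I*√10)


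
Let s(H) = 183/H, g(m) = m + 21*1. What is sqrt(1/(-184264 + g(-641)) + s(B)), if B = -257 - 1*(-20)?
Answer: I*sqrt(41181165556377)/7302918 ≈ 0.87873*I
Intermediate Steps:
g(m) = 21 + m (g(m) = m + 21 = 21 + m)
B = -237 (B = -257 + 20 = -237)
sqrt(1/(-184264 + g(-641)) + s(B)) = sqrt(1/(-184264 + (21 - 641)) + 183/(-237)) = sqrt(1/(-184264 - 620) + 183*(-1/237)) = sqrt(1/(-184884) - 61/79) = sqrt(-1/184884 - 61/79) = sqrt(-11278003/14605836) = I*sqrt(41181165556377)/7302918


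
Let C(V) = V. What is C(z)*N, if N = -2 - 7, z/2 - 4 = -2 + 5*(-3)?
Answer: 234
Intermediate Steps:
z = -26 (z = 8 + 2*(-2 + 5*(-3)) = 8 + 2*(-2 - 15) = 8 + 2*(-17) = 8 - 34 = -26)
N = -9
C(z)*N = -26*(-9) = 234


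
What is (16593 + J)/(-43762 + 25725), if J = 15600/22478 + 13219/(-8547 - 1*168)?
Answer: -1625168664464/1766686001745 ≈ -0.91990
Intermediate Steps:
J = -80591341/97947885 (J = 15600*(1/22478) + 13219/(-8547 - 168) = 7800/11239 + 13219/(-8715) = 7800/11239 + 13219*(-1/8715) = 7800/11239 - 13219/8715 = -80591341/97947885 ≈ -0.82280)
(16593 + J)/(-43762 + 25725) = (16593 - 80591341/97947885)/(-43762 + 25725) = (1625168664464/97947885)/(-18037) = (1625168664464/97947885)*(-1/18037) = -1625168664464/1766686001745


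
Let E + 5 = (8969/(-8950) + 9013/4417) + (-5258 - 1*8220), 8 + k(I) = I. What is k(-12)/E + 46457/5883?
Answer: 24764881762902061/3135467970441759 ≈ 7.8983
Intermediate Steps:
k(I) = -8 + I
E = -532970928173/39532150 (E = -5 + ((8969/(-8950) + 9013/4417) + (-5258 - 1*8220)) = -5 + ((8969*(-1/8950) + 9013*(1/4417)) + (-5258 - 8220)) = -5 + ((-8969/8950 + 9013/4417) - 13478) = -5 + (41050277/39532150 - 13478) = -5 - 532773267423/39532150 = -532970928173/39532150 ≈ -13482.)
k(-12)/E + 46457/5883 = (-8 - 12)/(-532970928173/39532150) + 46457/5883 = -20*(-39532150/532970928173) + 46457*(1/5883) = 790643000/532970928173 + 46457/5883 = 24764881762902061/3135467970441759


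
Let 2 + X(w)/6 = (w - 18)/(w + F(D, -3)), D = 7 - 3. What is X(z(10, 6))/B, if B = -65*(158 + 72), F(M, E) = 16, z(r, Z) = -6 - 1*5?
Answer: 9/2875 ≈ 0.0031304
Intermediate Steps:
D = 4
z(r, Z) = -11 (z(r, Z) = -6 - 5 = -11)
X(w) = -12 + 6*(-18 + w)/(16 + w) (X(w) = -12 + 6*((w - 18)/(w + 16)) = -12 + 6*((-18 + w)/(16 + w)) = -12 + 6*(-18 + w)/(16 + w))
B = -14950 (B = -65*230 = -14950)
X(z(10, 6))/B = (6*(-50 - 1*(-11))/(16 - 11))/(-14950) = (6*(-50 + 11)/5)*(-1/14950) = (6*(⅕)*(-39))*(-1/14950) = -234/5*(-1/14950) = 9/2875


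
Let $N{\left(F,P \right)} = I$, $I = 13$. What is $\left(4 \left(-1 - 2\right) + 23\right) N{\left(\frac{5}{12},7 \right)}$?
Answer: $143$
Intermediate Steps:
$N{\left(F,P \right)} = 13$
$\left(4 \left(-1 - 2\right) + 23\right) N{\left(\frac{5}{12},7 \right)} = \left(4 \left(-1 - 2\right) + 23\right) 13 = \left(4 \left(-3\right) + 23\right) 13 = \left(-12 + 23\right) 13 = 11 \cdot 13 = 143$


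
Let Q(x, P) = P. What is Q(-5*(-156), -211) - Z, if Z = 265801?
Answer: -266012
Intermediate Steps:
Q(-5*(-156), -211) - Z = -211 - 1*265801 = -211 - 265801 = -266012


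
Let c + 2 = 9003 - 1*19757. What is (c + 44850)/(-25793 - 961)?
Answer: -17047/13377 ≈ -1.2744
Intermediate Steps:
c = -10756 (c = -2 + (9003 - 1*19757) = -2 + (9003 - 19757) = -2 - 10754 = -10756)
(c + 44850)/(-25793 - 961) = (-10756 + 44850)/(-25793 - 961) = 34094/(-26754) = 34094*(-1/26754) = -17047/13377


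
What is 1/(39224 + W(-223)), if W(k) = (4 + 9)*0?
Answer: 1/39224 ≈ 2.5495e-5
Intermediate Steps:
W(k) = 0 (W(k) = 13*0 = 0)
1/(39224 + W(-223)) = 1/(39224 + 0) = 1/39224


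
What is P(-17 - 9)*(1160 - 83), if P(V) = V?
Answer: -28002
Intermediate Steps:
P(-17 - 9)*(1160 - 83) = (-17 - 9)*(1160 - 83) = -26*1077 = -28002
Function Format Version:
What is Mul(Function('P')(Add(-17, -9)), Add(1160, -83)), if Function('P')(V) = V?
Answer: -28002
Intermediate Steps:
Mul(Function('P')(Add(-17, -9)), Add(1160, -83)) = Mul(Add(-17, -9), Add(1160, -83)) = Mul(-26, 1077) = -28002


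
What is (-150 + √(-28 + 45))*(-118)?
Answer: 17700 - 118*√17 ≈ 17213.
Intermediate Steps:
(-150 + √(-28 + 45))*(-118) = (-150 + √17)*(-118) = 17700 - 118*√17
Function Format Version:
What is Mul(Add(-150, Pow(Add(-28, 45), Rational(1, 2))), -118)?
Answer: Add(17700, Mul(-118, Pow(17, Rational(1, 2)))) ≈ 17213.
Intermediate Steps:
Mul(Add(-150, Pow(Add(-28, 45), Rational(1, 2))), -118) = Mul(Add(-150, Pow(17, Rational(1, 2))), -118) = Add(17700, Mul(-118, Pow(17, Rational(1, 2))))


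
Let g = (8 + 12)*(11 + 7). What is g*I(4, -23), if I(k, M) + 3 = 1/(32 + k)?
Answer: -1070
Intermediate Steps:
g = 360 (g = 20*18 = 360)
I(k, M) = -3 + 1/(32 + k)
g*I(4, -23) = 360*((-95 - 3*4)/(32 + 4)) = 360*((-95 - 12)/36) = 360*((1/36)*(-107)) = 360*(-107/36) = -1070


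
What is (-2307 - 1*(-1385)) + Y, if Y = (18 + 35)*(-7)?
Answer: -1293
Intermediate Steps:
Y = -371 (Y = 53*(-7) = -371)
(-2307 - 1*(-1385)) + Y = (-2307 - 1*(-1385)) - 371 = (-2307 + 1385) - 371 = -922 - 371 = -1293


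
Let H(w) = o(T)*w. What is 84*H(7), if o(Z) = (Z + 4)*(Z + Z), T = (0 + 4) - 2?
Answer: 14112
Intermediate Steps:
T = 2 (T = 4 - 2 = 2)
o(Z) = 2*Z*(4 + Z) (o(Z) = (4 + Z)*(2*Z) = 2*Z*(4 + Z))
H(w) = 24*w (H(w) = (2*2*(4 + 2))*w = (2*2*6)*w = 24*w)
84*H(7) = 84*(24*7) = 84*168 = 14112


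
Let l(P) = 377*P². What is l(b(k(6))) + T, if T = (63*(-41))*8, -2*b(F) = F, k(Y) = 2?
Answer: -20287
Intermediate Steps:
b(F) = -F/2
T = -20664 (T = -2583*8 = -20664)
l(b(k(6))) + T = 377*(-½*2)² - 20664 = 377*(-1)² - 20664 = 377*1 - 20664 = 377 - 20664 = -20287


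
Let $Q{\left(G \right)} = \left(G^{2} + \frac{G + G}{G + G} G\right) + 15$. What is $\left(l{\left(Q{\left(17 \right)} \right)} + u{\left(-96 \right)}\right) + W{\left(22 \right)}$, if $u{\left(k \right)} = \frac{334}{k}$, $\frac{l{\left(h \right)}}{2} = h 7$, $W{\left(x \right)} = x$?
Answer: $\frac{216601}{48} \approx 4512.5$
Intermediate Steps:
$Q{\left(G \right)} = 15 + G + G^{2}$ ($Q{\left(G \right)} = \left(G^{2} + \frac{2 G}{2 G} G\right) + 15 = \left(G^{2} + 2 G \frac{1}{2 G} G\right) + 15 = \left(G^{2} + 1 G\right) + 15 = \left(G^{2} + G\right) + 15 = \left(G + G^{2}\right) + 15 = 15 + G + G^{2}$)
$l{\left(h \right)} = 14 h$ ($l{\left(h \right)} = 2 h 7 = 2 \cdot 7 h = 14 h$)
$\left(l{\left(Q{\left(17 \right)} \right)} + u{\left(-96 \right)}\right) + W{\left(22 \right)} = \left(14 \left(15 + 17 + 17^{2}\right) + \frac{334}{-96}\right) + 22 = \left(14 \left(15 + 17 + 289\right) + 334 \left(- \frac{1}{96}\right)\right) + 22 = \left(14 \cdot 321 - \frac{167}{48}\right) + 22 = \left(4494 - \frac{167}{48}\right) + 22 = \frac{215545}{48} + 22 = \frac{216601}{48}$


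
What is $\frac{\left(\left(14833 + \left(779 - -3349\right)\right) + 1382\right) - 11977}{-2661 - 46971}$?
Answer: $- \frac{89}{528} \approx -0.16856$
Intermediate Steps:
$\frac{\left(\left(14833 + \left(779 - -3349\right)\right) + 1382\right) - 11977}{-2661 - 46971} = \frac{\left(\left(14833 + \left(779 + 3349\right)\right) + 1382\right) - 11977}{-49632} = \left(\left(\left(14833 + 4128\right) + 1382\right) - 11977\right) \left(- \frac{1}{49632}\right) = \left(\left(18961 + 1382\right) - 11977\right) \left(- \frac{1}{49632}\right) = \left(20343 - 11977\right) \left(- \frac{1}{49632}\right) = 8366 \left(- \frac{1}{49632}\right) = - \frac{89}{528}$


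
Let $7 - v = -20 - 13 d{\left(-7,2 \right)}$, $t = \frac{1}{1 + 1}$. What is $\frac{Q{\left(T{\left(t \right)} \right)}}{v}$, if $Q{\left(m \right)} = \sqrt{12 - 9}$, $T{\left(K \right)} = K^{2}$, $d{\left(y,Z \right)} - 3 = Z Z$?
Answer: $\frac{\sqrt{3}}{118} \approx 0.014678$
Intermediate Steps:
$d{\left(y,Z \right)} = 3 + Z^{2}$ ($d{\left(y,Z \right)} = 3 + Z Z = 3 + Z^{2}$)
$t = \frac{1}{2} \approx 0.5$
$Q{\left(m \right)} = \sqrt{3}$
$v = 118$ ($v = 7 - \left(-20 - 13 \left(3 + 2^{2}\right)\right) = 7 - \left(-20 - 13 \left(3 + 4\right)\right) = 7 - \left(-20 - 91\right) = 7 - -111 = 7 + 111 = 118$)
$\frac{Q{\left(T{\left(t \right)} \right)}}{v} = \frac{\sqrt{3}}{118}$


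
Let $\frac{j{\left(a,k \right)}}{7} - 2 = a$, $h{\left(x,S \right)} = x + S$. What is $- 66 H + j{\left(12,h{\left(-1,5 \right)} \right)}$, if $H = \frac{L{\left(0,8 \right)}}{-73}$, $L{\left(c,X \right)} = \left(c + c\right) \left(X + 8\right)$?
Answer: $98$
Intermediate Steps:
$L{\left(c,X \right)} = 2 c \left(8 + X\right)$
$h{\left(x,S \right)} = S + x$
$j{\left(a,k \right)} = 14 + 7 a$
$H = 0$ ($H = \frac{2 \cdot 0 \left(8 + 8\right)}{-73} = 2 \cdot 0 \cdot 16 \left(- \frac{1}{73}\right) = 0 \left(- \frac{1}{73}\right) = 0$)
$- 66 H + j{\left(12,h{\left(-1,5 \right)} \right)} = \left(-66\right) 0 + \left(14 + 7 \cdot 12\right) = 0 + \left(14 + 84\right) = 0 + 98 = 98$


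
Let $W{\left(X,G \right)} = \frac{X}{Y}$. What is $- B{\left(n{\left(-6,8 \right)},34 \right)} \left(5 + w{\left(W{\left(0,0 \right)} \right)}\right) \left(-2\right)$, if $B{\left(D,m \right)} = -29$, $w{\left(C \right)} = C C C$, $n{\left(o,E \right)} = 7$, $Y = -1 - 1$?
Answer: $-290$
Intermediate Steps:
$Y = -2$ ($Y = -1 - 1 = -2$)
$W{\left(X,G \right)} = - \frac{X}{2}$ ($W{\left(X,G \right)} = \frac{X}{-2} = X \left(- \frac{1}{2}\right) = - \frac{X}{2}$)
$w{\left(C \right)} = C^{3}$ ($w{\left(C \right)} = C^{2} C = C^{3}$)
$- B{\left(n{\left(-6,8 \right)},34 \right)} \left(5 + w{\left(W{\left(0,0 \right)} \right)}\right) \left(-2\right) = - \left(-29\right) \left(5 + \left(\left(- \frac{1}{2}\right) 0\right)^{3}\right) \left(-2\right) = - \left(-29\right) \left(5 + 0^{3}\right) \left(-2\right) = - \left(-29\right) \left(5 + 0\right) \left(-2\right) = - \left(-29\right) 5 \left(-2\right) = - \left(-29\right) \left(-10\right) = \left(-1\right) 290 = -290$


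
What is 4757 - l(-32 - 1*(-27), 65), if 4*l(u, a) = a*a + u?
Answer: 3702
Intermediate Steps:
l(u, a) = u/4 + a²/4 (l(u, a) = (a*a + u)/4 = (a² + u)/4 = (u + a²)/4 = u/4 + a²/4)
4757 - l(-32 - 1*(-27), 65) = 4757 - ((-32 - 1*(-27))/4 + (¼)*65²) = 4757 - ((-32 + 27)/4 + (¼)*4225) = 4757 - ((¼)*(-5) + 4225/4) = 4757 - (-5/4 + 4225/4) = 4757 - 1*1055 = 4757 - 1055 = 3702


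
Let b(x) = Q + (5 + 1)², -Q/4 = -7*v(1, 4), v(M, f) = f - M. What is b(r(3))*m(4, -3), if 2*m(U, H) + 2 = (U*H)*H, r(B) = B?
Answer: 2040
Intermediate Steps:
Q = 84 (Q = -(-28)*(4 - 1*1) = -(-28)*(4 - 1) = -(-28)*3 = -4*(-21) = 84)
m(U, H) = -1 + U*H²/2 (m(U, H) = -1 + ((U*H)*H)/2 = -1 + ((H*U)*H)/2 = -1 + (U*H²)/2 = -1 + U*H²/2)
b(x) = 120 (b(x) = 84 + (5 + 1)² = 84 + 6² = 84 + 36 = 120)
b(r(3))*m(4, -3) = 120*(-1 + (½)*4*(-3)²) = 120*(-1 + (½)*4*9) = 120*(-1 + 18) = 120*17 = 2040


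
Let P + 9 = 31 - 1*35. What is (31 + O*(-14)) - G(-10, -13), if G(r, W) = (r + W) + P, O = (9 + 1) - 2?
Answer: -45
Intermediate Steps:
P = -13 (P = -9 + (31 - 1*35) = -9 + (31 - 35) = -9 - 4 = -13)
O = 8 (O = 10 - 2 = 8)
G(r, W) = -13 + W + r (G(r, W) = (r + W) - 13 = (W + r) - 13 = -13 + W + r)
(31 + O*(-14)) - G(-10, -13) = (31 + 8*(-14)) - (-13 - 13 - 10) = (31 - 112) - 1*(-36) = -81 + 36 = -45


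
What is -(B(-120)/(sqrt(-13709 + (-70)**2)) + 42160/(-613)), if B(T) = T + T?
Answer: 42160/613 - 240*I*sqrt(8809)/8809 ≈ 68.776 - 2.5571*I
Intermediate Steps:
B(T) = 2*T
-(B(-120)/(sqrt(-13709 + (-70)**2)) + 42160/(-613)) = -((2*(-120))/(sqrt(-13709 + (-70)**2)) + 42160/(-613)) = -(-240/sqrt(-13709 + 4900) + 42160*(-1/613)) = -(-240*(-I*sqrt(8809)/8809) - 42160/613) = -(-(-240)*I*sqrt(8809)/8809 - 42160/613) = -(240*I*sqrt(8809)/8809 - 42160/613) = -(-42160/613 + 240*I*sqrt(8809)/8809) = 42160/613 - 240*I*sqrt(8809)/8809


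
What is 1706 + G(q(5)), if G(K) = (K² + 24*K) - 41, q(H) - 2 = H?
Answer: 1882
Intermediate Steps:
q(H) = 2 + H
G(K) = -41 + K² + 24*K
1706 + G(q(5)) = 1706 + (-41 + (2 + 5)² + 24*(2 + 5)) = 1706 + (-41 + 7² + 24*7) = 1706 + (-41 + 49 + 168) = 1706 + 176 = 1882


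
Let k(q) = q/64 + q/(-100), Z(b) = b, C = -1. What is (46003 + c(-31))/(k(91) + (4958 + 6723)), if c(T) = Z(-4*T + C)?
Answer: 73801600/18690419 ≈ 3.9486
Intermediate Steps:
c(T) = -1 - 4*T (c(T) = -4*T - 1 = -1 - 4*T)
k(q) = 9*q/1600 (k(q) = q*(1/64) + q*(-1/100) = q/64 - q/100 = 9*q/1600)
(46003 + c(-31))/(k(91) + (4958 + 6723)) = (46003 + (-1 - 4*(-31)))/((9/1600)*91 + (4958 + 6723)) = (46003 + (-1 + 124))/(819/1600 + 11681) = (46003 + 123)/(18690419/1600) = 46126*(1600/18690419) = 73801600/18690419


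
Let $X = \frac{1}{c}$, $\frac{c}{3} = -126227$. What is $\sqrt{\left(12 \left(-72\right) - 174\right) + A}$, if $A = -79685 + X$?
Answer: $\frac{2 i \sqrt{2893905418746471}}{378681} \approx 284.12 i$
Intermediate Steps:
$c = -378681$ ($c = 3 \left(-126227\right) = -378681$)
$X = - \frac{1}{378681}$ ($X = \frac{1}{-378681} = - \frac{1}{378681} \approx -2.6407 \cdot 10^{-6}$)
$A = - \frac{30175195486}{378681}$ ($A = -79685 - \frac{1}{378681} = - \frac{30175195486}{378681} \approx -79685.0$)
$\sqrt{\left(12 \left(-72\right) - 174\right) + A} = \sqrt{\left(12 \left(-72\right) - 174\right) - \frac{30175195486}{378681}} = \sqrt{\left(-864 - 174\right) - \frac{30175195486}{378681}} = \sqrt{-1038 - \frac{30175195486}{378681}} = \sqrt{- \frac{30568266364}{378681}} = \frac{2 i \sqrt{2893905418746471}}{378681}$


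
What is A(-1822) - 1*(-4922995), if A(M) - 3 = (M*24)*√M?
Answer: 4922998 - 43728*I*√1822 ≈ 4.923e+6 - 1.8665e+6*I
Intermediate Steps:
A(M) = 3 + 24*M^(3/2) (A(M) = 3 + (M*24)*√M = 3 + (24*M)*√M = 3 + 24*M^(3/2))
A(-1822) - 1*(-4922995) = (3 + 24*(-1822)^(3/2)) - 1*(-4922995) = (3 + 24*(-1822*I*√1822)) + 4922995 = (3 - 43728*I*√1822) + 4922995 = 4922998 - 43728*I*√1822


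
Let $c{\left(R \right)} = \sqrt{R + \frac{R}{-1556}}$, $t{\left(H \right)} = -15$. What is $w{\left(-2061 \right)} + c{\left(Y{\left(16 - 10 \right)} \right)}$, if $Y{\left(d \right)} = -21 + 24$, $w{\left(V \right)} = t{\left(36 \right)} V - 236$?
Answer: $30679 + \frac{\sqrt{1814685}}{778} \approx 30681.0$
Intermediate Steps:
$w{\left(V \right)} = -236 - 15 V$ ($w{\left(V \right)} = - 15 V - 236 = -236 - 15 V$)
$Y{\left(d \right)} = 3$
$c{\left(R \right)} = \frac{\sqrt{604895} \sqrt{R}}{778}$ ($c{\left(R \right)} = \sqrt{R + R \left(- \frac{1}{1556}\right)} = \sqrt{R - \frac{R}{1556}} = \sqrt{\frac{1555 R}{1556}} = \frac{\sqrt{604895} \sqrt{R}}{778}$)
$w{\left(-2061 \right)} + c{\left(Y{\left(16 - 10 \right)} \right)} = \left(-236 - -30915\right) + \frac{\sqrt{604895} \sqrt{3}}{778} = \left(-236 + 30915\right) + \frac{\sqrt{1814685}}{778} = 30679 + \frac{\sqrt{1814685}}{778}$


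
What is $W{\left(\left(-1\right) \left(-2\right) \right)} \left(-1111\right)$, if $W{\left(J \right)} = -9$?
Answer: $9999$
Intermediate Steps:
$W{\left(\left(-1\right) \left(-2\right) \right)} \left(-1111\right) = \left(-9\right) \left(-1111\right) = 9999$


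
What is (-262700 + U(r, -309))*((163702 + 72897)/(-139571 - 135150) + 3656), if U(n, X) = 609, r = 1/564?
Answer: -263176941821307/274721 ≈ -9.5798e+8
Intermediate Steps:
r = 1/564 ≈ 0.0017731
(-262700 + U(r, -309))*((163702 + 72897)/(-139571 - 135150) + 3656) = (-262700 + 609)*((163702 + 72897)/(-139571 - 135150) + 3656) = -262091*(236599/(-274721) + 3656) = -262091*(236599*(-1/274721) + 3656) = -262091*(-236599/274721 + 3656) = -262091*1004143377/274721 = -263176941821307/274721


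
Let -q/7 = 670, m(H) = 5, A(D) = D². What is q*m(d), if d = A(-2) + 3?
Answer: -23450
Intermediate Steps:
d = 7 (d = (-2)² + 3 = 4 + 3 = 7)
q = -4690 (q = -7*670 = -4690)
q*m(d) = -4690*5 = -23450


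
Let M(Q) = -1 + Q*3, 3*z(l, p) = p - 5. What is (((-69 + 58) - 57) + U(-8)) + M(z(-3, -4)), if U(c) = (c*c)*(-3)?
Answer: -270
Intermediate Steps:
U(c) = -3*c² (U(c) = c²*(-3) = -3*c²)
z(l, p) = -5/3 + p/3 (z(l, p) = (p - 5)/3 = (-5 + p)/3 = -5/3 + p/3)
M(Q) = -1 + 3*Q
(((-69 + 58) - 57) + U(-8)) + M(z(-3, -4)) = (((-69 + 58) - 57) - 3*(-8)²) + (-1 + 3*(-5/3 + (⅓)*(-4))) = ((-11 - 57) - 3*64) + (-1 + 3*(-5/3 - 4/3)) = (-68 - 192) + (-1 + 3*(-3)) = -260 + (-1 - 9) = -260 - 10 = -270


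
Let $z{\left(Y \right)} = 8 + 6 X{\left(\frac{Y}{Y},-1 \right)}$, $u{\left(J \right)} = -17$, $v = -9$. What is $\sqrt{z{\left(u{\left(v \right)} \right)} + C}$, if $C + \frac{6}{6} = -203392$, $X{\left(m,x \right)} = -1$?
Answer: $81 i \sqrt{31} \approx 450.99 i$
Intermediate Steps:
$C = -203393$ ($C = -1 - 203392 = -203393$)
$z{\left(Y \right)} = 2$ ($z{\left(Y \right)} = 8 + 6 \left(-1\right) = 8 - 6 = 2$)
$\sqrt{z{\left(u{\left(v \right)} \right)} + C} = \sqrt{2 - 203393} = \sqrt{-203391} = 81 i \sqrt{31}$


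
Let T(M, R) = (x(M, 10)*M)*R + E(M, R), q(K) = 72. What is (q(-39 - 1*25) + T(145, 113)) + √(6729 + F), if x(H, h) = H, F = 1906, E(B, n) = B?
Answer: 2376042 + √8635 ≈ 2.3761e+6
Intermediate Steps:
T(M, R) = M + R*M² (T(M, R) = (M*M)*R + M = M²*R + M = R*M² + M = M + R*M²)
(q(-39 - 1*25) + T(145, 113)) + √(6729 + F) = (72 + 145*(1 + 145*113)) + √(6729 + 1906) = (72 + 145*(1 + 16385)) + √8635 = (72 + 145*16386) + √8635 = (72 + 2375970) + √8635 = 2376042 + √8635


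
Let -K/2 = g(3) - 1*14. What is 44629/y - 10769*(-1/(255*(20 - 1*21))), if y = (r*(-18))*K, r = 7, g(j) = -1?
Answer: -3472481/64260 ≈ -54.038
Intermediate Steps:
K = 30 (K = -2*(-1 - 1*14) = -2*(-1 - 14) = -2*(-15) = 30)
y = -3780 (y = (7*(-18))*30 = -126*30 = -3780)
44629/y - 10769*(-1/(255*(20 - 1*21))) = 44629/(-3780) - 10769*(-1/(255*(20 - 1*21))) = 44629*(-1/3780) - 10769*(-1/(255*(20 - 21))) = -44629/3780 - 10769/(-1*(-15)*17) = -44629/3780 - 10769/(15*17) = -44629/3780 - 10769/255 = -3472481/64260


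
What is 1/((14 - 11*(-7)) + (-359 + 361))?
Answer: 1/93 ≈ 0.010753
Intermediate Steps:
1/((14 - 11*(-7)) + (-359 + 361)) = 1/((14 + 77) + 2) = 1/(91 + 2) = 1/93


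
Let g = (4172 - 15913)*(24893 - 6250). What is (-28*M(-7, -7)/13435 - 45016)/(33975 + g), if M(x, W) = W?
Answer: 151197441/735074152820 ≈ 0.00020569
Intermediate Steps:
g = -218887463 (g = -11741*18643 = -218887463)
(-28*M(-7, -7)/13435 - 45016)/(33975 + g) = (-28*(-7)/13435 - 45016)/(33975 - 218887463) = (196*(1/13435) - 45016)/(-218853488) = (196/13435 - 45016)*(-1/218853488) = -604789764/13435*(-1/218853488) = 151197441/735074152820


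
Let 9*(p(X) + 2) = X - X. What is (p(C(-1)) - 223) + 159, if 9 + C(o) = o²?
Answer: -66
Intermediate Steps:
C(o) = -9 + o²
p(X) = -2 (p(X) = -2 + (X - X)/9 = -2 + (⅑)*0 = -2 + 0 = -2)
(p(C(-1)) - 223) + 159 = (-2 - 223) + 159 = -225 + 159 = -66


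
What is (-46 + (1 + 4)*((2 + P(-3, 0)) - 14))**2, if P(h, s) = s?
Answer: 11236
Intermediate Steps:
(-46 + (1 + 4)*((2 + P(-3, 0)) - 14))**2 = (-46 + (1 + 4)*((2 + 0) - 14))**2 = (-46 + 5*(2 - 14))**2 = (-46 + 5*(-12))**2 = (-46 - 60)**2 = (-106)**2 = 11236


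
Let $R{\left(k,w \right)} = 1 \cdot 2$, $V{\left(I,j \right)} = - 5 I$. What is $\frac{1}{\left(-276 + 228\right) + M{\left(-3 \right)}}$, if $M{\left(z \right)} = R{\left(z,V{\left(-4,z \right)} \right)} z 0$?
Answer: $- \frac{1}{48} \approx -0.020833$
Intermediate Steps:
$R{\left(k,w \right)} = 2$
$M{\left(z \right)} = 0$ ($M{\left(z \right)} = 2 z 0 = 0$)
$\frac{1}{\left(-276 + 228\right) + M{\left(-3 \right)}} = \frac{1}{\left(-276 + 228\right) + 0} = \frac{1}{-48 + 0} = \frac{1}{-48} = - \frac{1}{48}$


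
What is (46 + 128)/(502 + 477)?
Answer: 174/979 ≈ 0.17773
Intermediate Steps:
(46 + 128)/(502 + 477) = 174/979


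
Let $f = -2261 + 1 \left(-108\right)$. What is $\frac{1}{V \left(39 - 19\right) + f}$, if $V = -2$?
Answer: $- \frac{1}{2409} \approx -0.00041511$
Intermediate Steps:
$f = -2369$ ($f = -2261 - 108 = -2369$)
$\frac{1}{V \left(39 - 19\right) + f} = \frac{1}{- 2 \left(39 - 19\right) - 2369} = \frac{1}{\left(-2\right) 20 - 2369} = \frac{1}{-40 - 2369} = \frac{1}{-2409} = - \frac{1}{2409}$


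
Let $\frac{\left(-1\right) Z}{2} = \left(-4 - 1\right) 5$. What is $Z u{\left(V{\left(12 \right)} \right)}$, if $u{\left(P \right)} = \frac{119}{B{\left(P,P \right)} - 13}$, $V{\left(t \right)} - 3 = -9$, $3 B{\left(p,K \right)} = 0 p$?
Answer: $- \frac{5950}{13} \approx -457.69$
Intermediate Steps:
$B{\left(p,K \right)} = 0$ ($B{\left(p,K \right)} = \frac{0 p}{3} = \frac{1}{3} \cdot 0 = 0$)
$V{\left(t \right)} = -6$ ($V{\left(t \right)} = 3 - 9 = -6$)
$Z = 50$ ($Z = - 2 \left(-4 - 1\right) 5 = - 2 \left(\left(-5\right) 5\right) = \left(-2\right) \left(-25\right) = 50$)
$u{\left(P \right)} = - \frac{119}{13}$ ($u{\left(P \right)} = \frac{119}{0 - 13} = \frac{119}{-13} = 119 \left(- \frac{1}{13}\right) = - \frac{119}{13}$)
$Z u{\left(V{\left(12 \right)} \right)} = 50 \left(- \frac{119}{13}\right) = - \frac{5950}{13}$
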